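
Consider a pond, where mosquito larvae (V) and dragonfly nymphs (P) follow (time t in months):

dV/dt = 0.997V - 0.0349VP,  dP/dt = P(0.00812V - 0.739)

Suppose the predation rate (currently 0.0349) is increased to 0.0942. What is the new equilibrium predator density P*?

At the interior fixed point, setting dV/dt = 0 with V > 0 fixes P* = (prey growth rate)/(VP coefficient) — independent of the other coefficients.
With the change, P* = 0.997/0.0942 = 10.6; it falls from 28.6.

P* ≈ 10.6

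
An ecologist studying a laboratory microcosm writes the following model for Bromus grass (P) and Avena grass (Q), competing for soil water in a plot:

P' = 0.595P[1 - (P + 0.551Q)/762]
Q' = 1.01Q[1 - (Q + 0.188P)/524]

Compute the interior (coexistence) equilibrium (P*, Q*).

Setting both brackets to zero gives the nullclines P + 0.551Q = 762 and 0.188P + Q = 524.
Substituting Q = 524 - 0.188P into the first: P(1 - 0.551·0.188) = 762 - 0.551·524.
So P* = 473/0.896 = 528, and then Q* = 524 - 0.188·528 = 425.

P* ≈ 528, Q* ≈ 425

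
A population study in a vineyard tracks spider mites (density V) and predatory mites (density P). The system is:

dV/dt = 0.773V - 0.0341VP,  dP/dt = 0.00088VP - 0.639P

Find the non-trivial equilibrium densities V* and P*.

Set dP/dt = 0 with P > 0: 0.00088V - 0.639 = 0, so V* = 0.639/0.00088 = 726.
Set dV/dt = 0 with V > 0: 0.773 - 0.0341P = 0, so P* = 0.773/0.0341 = 22.7.

V* ≈ 726, P* ≈ 22.7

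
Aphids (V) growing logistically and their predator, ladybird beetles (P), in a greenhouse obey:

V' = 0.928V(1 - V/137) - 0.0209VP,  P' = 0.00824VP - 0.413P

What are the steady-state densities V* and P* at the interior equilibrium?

V* ≈ 50.1, P* ≈ 28.2

From dP/dt = 0 with P > 0: 0.00824V* = 0.413, so V* = 50.1.
Substitute into dV/dt = 0: 0.928(1 - 50.1/137) = 0.0209P*.
The bracket is 0.634, giving P* = 0.588/0.0209 = 28.2.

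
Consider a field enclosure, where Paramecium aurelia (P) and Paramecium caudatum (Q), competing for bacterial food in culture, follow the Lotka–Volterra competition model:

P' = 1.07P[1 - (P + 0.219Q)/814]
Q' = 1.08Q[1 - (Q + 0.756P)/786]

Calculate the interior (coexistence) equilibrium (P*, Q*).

P* ≈ 769, Q* ≈ 204

Setting both brackets to zero gives the nullclines P + 0.219Q = 814 and 0.756P + Q = 786.
Substituting Q = 786 - 0.756P into the first: P(1 - 0.219·0.756) = 814 - 0.219·786.
So P* = 642/0.834 = 769, and then Q* = 786 - 0.756·769 = 204.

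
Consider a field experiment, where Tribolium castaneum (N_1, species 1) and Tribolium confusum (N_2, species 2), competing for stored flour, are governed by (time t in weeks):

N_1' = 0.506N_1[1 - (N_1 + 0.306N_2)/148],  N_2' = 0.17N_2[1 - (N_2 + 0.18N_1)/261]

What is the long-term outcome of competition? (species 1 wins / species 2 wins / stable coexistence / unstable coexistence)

Compare the nullcline intercepts: K1/α12 = 148/0.306 = 484 > K2 = 261; K2/α21 = 261/0.18 = 1450 > K1 = 148.
Since both inequalities hold, each species can invade when rare, so the interior equilibrium is stable.

stable coexistence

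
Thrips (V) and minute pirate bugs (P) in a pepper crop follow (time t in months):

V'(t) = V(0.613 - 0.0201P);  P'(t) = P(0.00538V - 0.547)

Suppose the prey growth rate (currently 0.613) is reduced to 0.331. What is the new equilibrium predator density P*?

P* ≈ 16.5

At the interior fixed point, setting dV/dt = 0 with V > 0 fixes P* = (prey growth rate)/(VP coefficient) — independent of the other coefficients.
With the change, P* = 0.331/0.0201 = 16.5; it falls from 30.5.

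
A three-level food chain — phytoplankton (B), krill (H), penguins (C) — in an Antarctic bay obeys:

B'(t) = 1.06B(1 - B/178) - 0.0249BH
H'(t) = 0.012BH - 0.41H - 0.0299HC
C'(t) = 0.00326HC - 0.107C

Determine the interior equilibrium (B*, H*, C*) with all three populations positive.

B* ≈ 40.8, H* ≈ 32.8, C* ≈ 2.65

From dC/dt = 0: 0.00326H* = 0.107, so H* = 32.8.
From dB/dt = 0: 1.06(1 - B*/178) = 0.0249·32.8, giving B* = 178·(1 - 0.771) = 40.8.
From dH/dt = 0: 0.012·40.8 - 0.41 = 0.0299C*, so C* = 0.0791/0.0299 = 2.65.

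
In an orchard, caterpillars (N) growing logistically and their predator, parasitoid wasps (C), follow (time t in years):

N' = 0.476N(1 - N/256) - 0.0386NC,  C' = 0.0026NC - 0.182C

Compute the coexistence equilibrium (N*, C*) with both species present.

N* ≈ 70, C* ≈ 8.96

From dC/dt = 0 with C > 0: 0.0026N* = 0.182, so N* = 70.
Substitute into dN/dt = 0: 0.476(1 - 70/256) = 0.0386C*.
The bracket is 0.727, giving C* = 0.346/0.0386 = 8.96.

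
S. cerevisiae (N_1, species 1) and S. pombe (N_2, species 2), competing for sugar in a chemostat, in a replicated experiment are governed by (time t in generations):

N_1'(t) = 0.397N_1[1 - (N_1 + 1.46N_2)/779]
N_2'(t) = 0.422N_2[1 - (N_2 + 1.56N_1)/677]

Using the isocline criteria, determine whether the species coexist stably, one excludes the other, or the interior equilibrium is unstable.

Compare the nullcline intercepts: K1/α12 = 779/1.46 = 534 < K2 = 677; K2/α21 = 677/1.56 = 434 < K1 = 779.
Since both are reversed, neither can invade when rare; the interior point is a saddle.

unstable coexistence (outcome depends on initial conditions)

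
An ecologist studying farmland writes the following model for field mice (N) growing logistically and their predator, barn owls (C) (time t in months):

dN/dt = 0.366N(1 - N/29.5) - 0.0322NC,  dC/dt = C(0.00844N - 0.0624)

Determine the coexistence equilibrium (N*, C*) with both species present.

N* ≈ 7.39, C* ≈ 8.52

From dC/dt = 0 with C > 0: 0.00844N* = 0.0624, so N* = 7.39.
Substitute into dN/dt = 0: 0.366(1 - 7.39/29.5) = 0.0322C*.
The bracket is 0.749, giving C* = 0.274/0.0322 = 8.52.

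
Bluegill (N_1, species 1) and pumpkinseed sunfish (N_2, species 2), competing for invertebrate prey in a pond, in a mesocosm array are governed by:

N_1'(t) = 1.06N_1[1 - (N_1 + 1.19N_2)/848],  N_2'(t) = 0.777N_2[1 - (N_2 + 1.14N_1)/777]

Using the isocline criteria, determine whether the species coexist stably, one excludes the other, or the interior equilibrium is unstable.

Compare the nullcline intercepts: K1/α12 = 848/1.19 = 713 < K2 = 777; K2/α21 = 777/1.14 = 682 < K1 = 848.
Since both are reversed, neither can invade when rare; the interior point is a saddle.

unstable coexistence (outcome depends on initial conditions)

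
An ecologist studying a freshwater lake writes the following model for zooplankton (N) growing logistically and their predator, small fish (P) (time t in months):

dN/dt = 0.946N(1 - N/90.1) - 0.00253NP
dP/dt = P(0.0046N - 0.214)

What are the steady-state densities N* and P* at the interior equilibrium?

N* ≈ 46.5, P* ≈ 181

From dP/dt = 0 with P > 0: 0.0046N* = 0.214, so N* = 46.5.
Substitute into dN/dt = 0: 0.946(1 - 46.5/90.1) = 0.00253P*.
The bracket is 0.484, giving P* = 0.458/0.00253 = 181.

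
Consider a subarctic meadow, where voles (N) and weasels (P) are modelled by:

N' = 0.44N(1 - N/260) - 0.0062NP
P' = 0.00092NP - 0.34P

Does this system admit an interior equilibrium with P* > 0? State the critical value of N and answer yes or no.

The predator equation gives dP/dt > 0 only when N > 0.34/0.00092 = 370.
Without the predator, N → K = 260. Since 260 < 370, the predator cannot invade.

Threshold N = 370; K < 370, so no, the predator goes extinct.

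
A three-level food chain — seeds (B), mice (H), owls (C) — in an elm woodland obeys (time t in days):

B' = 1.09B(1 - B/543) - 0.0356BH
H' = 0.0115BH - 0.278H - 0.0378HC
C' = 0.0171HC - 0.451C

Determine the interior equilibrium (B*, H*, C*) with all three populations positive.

B* ≈ 75.3, H* ≈ 26.4, C* ≈ 15.5

From dC/dt = 0: 0.0171H* = 0.451, so H* = 26.4.
From dB/dt = 0: 1.09(1 - B*/543) = 0.0356·26.4, giving B* = 543·(1 - 0.861) = 75.3.
From dH/dt = 0: 0.0115·75.3 - 0.278 = 0.0378C*, so C* = 0.587/0.0378 = 15.5.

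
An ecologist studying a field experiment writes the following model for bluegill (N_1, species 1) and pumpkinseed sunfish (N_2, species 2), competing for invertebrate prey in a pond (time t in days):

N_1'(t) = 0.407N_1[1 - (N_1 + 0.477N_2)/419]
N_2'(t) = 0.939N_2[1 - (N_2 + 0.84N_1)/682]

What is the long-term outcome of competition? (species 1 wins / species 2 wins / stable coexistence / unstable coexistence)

Compare the nullcline intercepts: K1/α12 = 419/0.477 = 878 > K2 = 682; K2/α21 = 682/0.84 = 812 > K1 = 419.
Since both inequalities hold, each species can invade when rare, so the interior equilibrium is stable.

stable coexistence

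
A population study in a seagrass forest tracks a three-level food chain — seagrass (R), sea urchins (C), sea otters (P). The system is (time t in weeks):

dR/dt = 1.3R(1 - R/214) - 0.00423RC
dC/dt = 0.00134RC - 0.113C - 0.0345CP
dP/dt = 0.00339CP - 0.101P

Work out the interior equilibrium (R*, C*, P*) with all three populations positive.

From dP/dt = 0: 0.00339C* = 0.101, so C* = 29.8.
From dR/dt = 0: 1.3(1 - R*/214) = 0.00423·29.8, giving R* = 214·(1 - 0.0969) = 193.
From dC/dt = 0: 0.00134·193 - 0.113 = 0.0345P*, so P* = 0.146/0.0345 = 4.23.

R* ≈ 193, C* ≈ 29.8, P* ≈ 4.23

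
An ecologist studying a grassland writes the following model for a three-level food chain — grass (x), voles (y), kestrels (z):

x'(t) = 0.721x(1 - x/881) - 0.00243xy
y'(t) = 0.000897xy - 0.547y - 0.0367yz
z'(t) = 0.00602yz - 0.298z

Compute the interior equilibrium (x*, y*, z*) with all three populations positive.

x* ≈ 734, y* ≈ 49.5, z* ≈ 3.04

From dz/dt = 0: 0.00602y* = 0.298, so y* = 49.5.
From dx/dt = 0: 0.721(1 - x*/881) = 0.00243·49.5, giving x* = 881·(1 - 0.167) = 734.
From dy/dt = 0: 0.000897·734 - 0.547 = 0.0367z*, so z* = 0.111/0.0367 = 3.04.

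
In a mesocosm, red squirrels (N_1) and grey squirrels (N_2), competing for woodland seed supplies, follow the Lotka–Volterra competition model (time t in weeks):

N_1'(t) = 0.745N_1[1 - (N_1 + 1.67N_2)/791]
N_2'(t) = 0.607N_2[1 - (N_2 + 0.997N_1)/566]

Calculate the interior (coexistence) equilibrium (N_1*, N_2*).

N_1* ≈ 232, N_2* ≈ 335

Setting both brackets to zero gives the nullclines N_1 + 1.67N_2 = 791 and 0.997N_1 + N_2 = 566.
Substituting N_2 = 566 - 0.997N_1 into the first: N_1(1 - 1.67·0.997) = 791 - 1.67·566.
So N_1* = -154/-0.665 = 232, and then N_2* = 566 - 0.997·232 = 335.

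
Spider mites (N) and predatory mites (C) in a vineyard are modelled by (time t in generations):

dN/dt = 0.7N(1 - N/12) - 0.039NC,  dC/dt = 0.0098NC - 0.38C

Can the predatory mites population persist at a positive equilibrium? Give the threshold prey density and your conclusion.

Threshold N = 38.8; K < 38.8, so no, the predator goes extinct.

The predator equation gives dC/dt > 0 only when N > 0.38/0.0098 = 38.8.
Without the predator, N → K = 12. Since 12 < 38.8, the predator cannot invade.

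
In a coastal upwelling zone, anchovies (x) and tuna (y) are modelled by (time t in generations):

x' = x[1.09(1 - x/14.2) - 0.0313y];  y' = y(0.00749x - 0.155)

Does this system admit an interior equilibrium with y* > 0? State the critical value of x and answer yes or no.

The predator equation gives dy/dt > 0 only when x > 0.155/0.00749 = 20.7.
Without the predator, x → K = 14.2. Since 14.2 < 20.7, the predator cannot invade.

Threshold x = 20.7; K < 20.7, so no, the predator goes extinct.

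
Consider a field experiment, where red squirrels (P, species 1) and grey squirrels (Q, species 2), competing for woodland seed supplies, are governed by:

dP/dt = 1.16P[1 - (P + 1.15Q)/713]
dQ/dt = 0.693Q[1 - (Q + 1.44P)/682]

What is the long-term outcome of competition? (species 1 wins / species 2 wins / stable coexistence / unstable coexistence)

unstable coexistence (outcome depends on initial conditions)

Compare the nullcline intercepts: K1/α12 = 713/1.15 = 620 < K2 = 682; K2/α21 = 682/1.44 = 474 < K1 = 713.
Since both are reversed, neither can invade when rare; the interior point is a saddle.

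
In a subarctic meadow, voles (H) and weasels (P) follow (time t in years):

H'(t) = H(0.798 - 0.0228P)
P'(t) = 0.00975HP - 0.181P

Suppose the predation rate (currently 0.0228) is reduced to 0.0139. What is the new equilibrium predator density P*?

At the interior fixed point, setting dH/dt = 0 with H > 0 fixes P* = (prey growth rate)/(HP coefficient) — independent of the other coefficients.
With the change, P* = 0.798/0.0139 = 57.4; it rises from 35.

P* ≈ 57.4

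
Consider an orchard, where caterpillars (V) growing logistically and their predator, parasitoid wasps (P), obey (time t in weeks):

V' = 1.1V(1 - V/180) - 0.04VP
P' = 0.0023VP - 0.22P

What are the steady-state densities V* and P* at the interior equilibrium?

V* ≈ 95.7, P* ≈ 12.9

From dP/dt = 0 with P > 0: 0.0023V* = 0.22, so V* = 95.7.
Substitute into dV/dt = 0: 1.1(1 - 95.7/180) = 0.04P*.
The bracket is 0.469, giving P* = 0.515/0.04 = 12.9.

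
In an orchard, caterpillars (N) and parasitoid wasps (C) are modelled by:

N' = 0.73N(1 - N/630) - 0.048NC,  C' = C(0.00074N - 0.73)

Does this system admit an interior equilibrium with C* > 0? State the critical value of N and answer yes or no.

Threshold N = 986; K < 986, so no, the predator goes extinct.

The predator equation gives dC/dt > 0 only when N > 0.73/0.00074 = 986.
Without the predator, N → K = 630. Since 630 < 986, the predator cannot invade.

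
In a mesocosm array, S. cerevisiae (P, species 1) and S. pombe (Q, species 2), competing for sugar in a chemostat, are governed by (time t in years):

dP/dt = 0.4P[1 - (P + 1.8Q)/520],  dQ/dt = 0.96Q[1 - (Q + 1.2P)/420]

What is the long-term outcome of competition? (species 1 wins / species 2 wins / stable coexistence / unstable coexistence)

Compare the nullcline intercepts: K1/α12 = 520/1.8 = 289 < K2 = 420; K2/α21 = 420/1.2 = 350 < K1 = 520.
Since both are reversed, neither can invade when rare; the interior point is a saddle.

unstable coexistence (outcome depends on initial conditions)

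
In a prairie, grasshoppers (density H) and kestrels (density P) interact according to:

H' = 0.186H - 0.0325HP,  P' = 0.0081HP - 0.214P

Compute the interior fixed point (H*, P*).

H* ≈ 26.4, P* ≈ 5.72

Set dP/dt = 0 with P > 0: 0.0081H - 0.214 = 0, so H* = 0.214/0.0081 = 26.4.
Set dH/dt = 0 with H > 0: 0.186 - 0.0325P = 0, so P* = 0.186/0.0325 = 5.72.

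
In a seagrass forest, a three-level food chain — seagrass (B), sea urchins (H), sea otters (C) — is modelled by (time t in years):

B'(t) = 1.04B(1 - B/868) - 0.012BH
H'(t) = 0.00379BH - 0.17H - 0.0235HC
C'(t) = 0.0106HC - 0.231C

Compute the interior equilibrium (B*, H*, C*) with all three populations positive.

B* ≈ 650, H* ≈ 21.8, C* ≈ 97.6

From dC/dt = 0: 0.0106H* = 0.231, so H* = 21.8.
From dB/dt = 0: 1.04(1 - B*/868) = 0.012·21.8, giving B* = 868·(1 - 0.251) = 650.
From dH/dt = 0: 0.00379·650 - 0.17 = 0.0235C*, so C* = 2.29/0.0235 = 97.6.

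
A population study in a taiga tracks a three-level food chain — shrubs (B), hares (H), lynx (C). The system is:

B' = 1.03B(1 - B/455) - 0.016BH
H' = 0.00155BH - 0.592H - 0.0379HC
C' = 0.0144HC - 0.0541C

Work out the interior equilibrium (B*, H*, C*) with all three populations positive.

B* ≈ 428, H* ≈ 3.76, C* ≈ 1.9

From dC/dt = 0: 0.0144H* = 0.0541, so H* = 3.76.
From dB/dt = 0: 1.03(1 - B*/455) = 0.016·3.76, giving B* = 455·(1 - 0.0584) = 428.
From dH/dt = 0: 0.00155·428 - 0.592 = 0.0379C*, so C* = 0.0721/0.0379 = 1.9.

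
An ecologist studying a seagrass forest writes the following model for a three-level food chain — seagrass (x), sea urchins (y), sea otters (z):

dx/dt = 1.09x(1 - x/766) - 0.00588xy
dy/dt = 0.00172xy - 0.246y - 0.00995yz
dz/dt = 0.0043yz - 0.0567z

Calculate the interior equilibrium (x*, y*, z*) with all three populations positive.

From dz/dt = 0: 0.0043y* = 0.0567, so y* = 13.2.
From dx/dt = 0: 1.09(1 - x*/766) = 0.00588·13.2, giving x* = 766·(1 - 0.0711) = 712.
From dy/dt = 0: 0.00172·712 - 0.246 = 0.00995z*, so z* = 0.978/0.00995 = 98.3.

x* ≈ 712, y* ≈ 13.2, z* ≈ 98.3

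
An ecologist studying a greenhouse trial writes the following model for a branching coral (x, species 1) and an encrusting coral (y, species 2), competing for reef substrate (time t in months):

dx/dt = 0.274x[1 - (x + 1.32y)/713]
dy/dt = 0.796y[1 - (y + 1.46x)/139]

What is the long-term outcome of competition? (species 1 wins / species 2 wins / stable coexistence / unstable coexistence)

Compare the nullcline intercepts: K1/α12 = 713/1.32 = 540 > K2 = 139; K2/α21 = 139/1.46 = 95.2 < K1 = 713.
Since the inequalities point opposite ways, species 1 can invade but species 2 cannot.

species 1 excludes species 2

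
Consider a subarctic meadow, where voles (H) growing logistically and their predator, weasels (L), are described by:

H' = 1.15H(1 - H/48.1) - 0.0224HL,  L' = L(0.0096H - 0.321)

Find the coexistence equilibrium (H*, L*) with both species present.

H* ≈ 33.4, L* ≈ 15.6

From dL/dt = 0 with L > 0: 0.0096H* = 0.321, so H* = 33.4.
Substitute into dH/dt = 0: 1.15(1 - 33.4/48.1) = 0.0224L*.
The bracket is 0.305, giving L* = 0.351/0.0224 = 15.6.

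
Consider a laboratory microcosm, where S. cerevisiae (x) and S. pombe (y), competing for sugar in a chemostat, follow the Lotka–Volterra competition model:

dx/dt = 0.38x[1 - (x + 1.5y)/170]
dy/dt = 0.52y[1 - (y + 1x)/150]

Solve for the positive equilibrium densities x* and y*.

Setting both brackets to zero gives the nullclines x + 1.5y = 170 and 1x + y = 150.
Substituting y = 150 - 1x into the first: x(1 - 1.5·1) = 170 - 1.5·150.
So x* = -55/-0.5 = 110, and then y* = 150 - 1·110 = 40.

x* ≈ 110, y* ≈ 40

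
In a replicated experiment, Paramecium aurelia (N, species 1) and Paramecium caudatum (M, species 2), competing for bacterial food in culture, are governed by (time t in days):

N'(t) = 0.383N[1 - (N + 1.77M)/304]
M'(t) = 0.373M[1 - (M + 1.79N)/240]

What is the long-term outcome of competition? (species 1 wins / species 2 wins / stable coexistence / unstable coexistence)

Compare the nullcline intercepts: K1/α12 = 304/1.77 = 172 < K2 = 240; K2/α21 = 240/1.79 = 134 < K1 = 304.
Since both are reversed, neither can invade when rare; the interior point is a saddle.

unstable coexistence (outcome depends on initial conditions)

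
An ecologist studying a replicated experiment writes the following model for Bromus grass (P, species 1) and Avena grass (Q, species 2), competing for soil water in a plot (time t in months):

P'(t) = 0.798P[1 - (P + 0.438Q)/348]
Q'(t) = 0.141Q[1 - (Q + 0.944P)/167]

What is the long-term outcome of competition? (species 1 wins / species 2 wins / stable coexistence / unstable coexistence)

species 1 excludes species 2

Compare the nullcline intercepts: K1/α12 = 348/0.438 = 795 > K2 = 167; K2/α21 = 167/0.944 = 177 < K1 = 348.
Since the inequalities point opposite ways, species 1 can invade but species 2 cannot.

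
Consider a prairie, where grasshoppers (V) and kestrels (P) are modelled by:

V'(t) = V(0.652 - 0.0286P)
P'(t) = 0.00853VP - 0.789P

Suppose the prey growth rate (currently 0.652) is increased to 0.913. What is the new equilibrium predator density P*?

P* ≈ 31.9

At the interior fixed point, setting dV/dt = 0 with V > 0 fixes P* = (prey growth rate)/(VP coefficient) — independent of the other coefficients.
With the change, P* = 0.913/0.0286 = 31.9; it rises from 22.8.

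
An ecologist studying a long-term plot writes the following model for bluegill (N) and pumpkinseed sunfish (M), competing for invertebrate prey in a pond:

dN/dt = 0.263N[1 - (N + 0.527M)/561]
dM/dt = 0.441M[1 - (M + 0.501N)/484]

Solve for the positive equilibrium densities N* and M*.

Setting both brackets to zero gives the nullclines N + 0.527M = 561 and 0.501N + M = 484.
Substituting M = 484 - 0.501N into the first: N(1 - 0.527·0.501) = 561 - 0.527·484.
So N* = 306/0.736 = 416, and then M* = 484 - 0.501·416 = 276.

N* ≈ 416, M* ≈ 276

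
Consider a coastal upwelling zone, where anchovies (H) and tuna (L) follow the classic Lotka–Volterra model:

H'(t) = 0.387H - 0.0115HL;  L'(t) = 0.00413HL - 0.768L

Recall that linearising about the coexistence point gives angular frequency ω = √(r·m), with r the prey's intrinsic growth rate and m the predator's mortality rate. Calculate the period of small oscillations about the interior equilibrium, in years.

T ≈ 11.5 years

Here r = 0.387 and m = 0.768, so r·m = 0.297.
ω = √0.297 = 0.545 per year, hence T = 2π/ω ≈ 11.5 years.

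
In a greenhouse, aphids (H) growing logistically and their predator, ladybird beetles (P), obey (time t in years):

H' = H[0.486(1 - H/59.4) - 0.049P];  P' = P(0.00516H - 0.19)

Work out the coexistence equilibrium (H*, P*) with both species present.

H* ≈ 36.8, P* ≈ 3.77

From dP/dt = 0 with P > 0: 0.00516H* = 0.19, so H* = 36.8.
Substitute into dH/dt = 0: 0.486(1 - 36.8/59.4) = 0.049P*.
The bracket is 0.38, giving P* = 0.185/0.049 = 3.77.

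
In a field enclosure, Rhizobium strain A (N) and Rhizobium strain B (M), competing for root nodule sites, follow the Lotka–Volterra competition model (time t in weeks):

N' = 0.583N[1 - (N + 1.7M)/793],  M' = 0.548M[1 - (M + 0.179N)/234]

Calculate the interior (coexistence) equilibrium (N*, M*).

N* ≈ 568, M* ≈ 132

Setting both brackets to zero gives the nullclines N + 1.7M = 793 and 0.179N + M = 234.
Substituting M = 234 - 0.179N into the first: N(1 - 1.7·0.179) = 793 - 1.7·234.
So N* = 395/0.696 = 568, and then M* = 234 - 0.179·568 = 132.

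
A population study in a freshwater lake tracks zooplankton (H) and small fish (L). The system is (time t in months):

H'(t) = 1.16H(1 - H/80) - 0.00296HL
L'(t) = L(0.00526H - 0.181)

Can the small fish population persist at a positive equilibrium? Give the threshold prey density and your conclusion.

The predator equation gives dL/dt > 0 only when H > 0.181/0.00526 = 34.4.
Without the predator, H → K = 80. Since 80 > 34.4, the predator can invade and persist.

Threshold H = 34.4; K > 34.4, so yes, the predator persists.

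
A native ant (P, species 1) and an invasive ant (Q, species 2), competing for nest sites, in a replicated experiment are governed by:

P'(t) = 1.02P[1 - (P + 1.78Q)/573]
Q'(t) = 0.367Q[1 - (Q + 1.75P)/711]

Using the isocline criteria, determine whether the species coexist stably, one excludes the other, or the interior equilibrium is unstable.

unstable coexistence (outcome depends on initial conditions)

Compare the nullcline intercepts: K1/α12 = 573/1.78 = 322 < K2 = 711; K2/α21 = 711/1.75 = 406 < K1 = 573.
Since both are reversed, neither can invade when rare; the interior point is a saddle.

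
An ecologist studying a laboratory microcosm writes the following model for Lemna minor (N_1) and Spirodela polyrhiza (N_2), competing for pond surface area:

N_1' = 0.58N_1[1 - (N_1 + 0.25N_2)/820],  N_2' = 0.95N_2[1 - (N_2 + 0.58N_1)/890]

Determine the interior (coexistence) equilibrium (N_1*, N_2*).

N_1* ≈ 699, N_2* ≈ 485

Setting both brackets to zero gives the nullclines N_1 + 0.25N_2 = 820 and 0.58N_1 + N_2 = 890.
Substituting N_2 = 890 - 0.58N_1 into the first: N_1(1 - 0.25·0.58) = 820 - 0.25·890.
So N_1* = 598/0.855 = 699, and then N_2* = 890 - 0.58·699 = 485.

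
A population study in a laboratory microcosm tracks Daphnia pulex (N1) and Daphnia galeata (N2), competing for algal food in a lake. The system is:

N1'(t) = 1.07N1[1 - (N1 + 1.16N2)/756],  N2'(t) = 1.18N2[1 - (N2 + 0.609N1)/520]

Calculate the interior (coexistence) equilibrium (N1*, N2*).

N1* ≈ 521, N2* ≈ 203

Setting both brackets to zero gives the nullclines N1 + 1.16N2 = 756 and 0.609N1 + N2 = 520.
Substituting N2 = 520 - 0.609N1 into the first: N1(1 - 1.16·0.609) = 756 - 1.16·520.
So N1* = 153/0.294 = 521, and then N2* = 520 - 0.609·521 = 203.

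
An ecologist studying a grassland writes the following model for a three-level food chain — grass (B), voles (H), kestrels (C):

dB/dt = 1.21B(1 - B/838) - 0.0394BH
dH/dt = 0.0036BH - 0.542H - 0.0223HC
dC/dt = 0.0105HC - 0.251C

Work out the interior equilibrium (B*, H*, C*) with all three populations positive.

B* ≈ 186, H* ≈ 23.9, C* ≈ 5.68

From dC/dt = 0: 0.0105H* = 0.251, so H* = 23.9.
From dB/dt = 0: 1.21(1 - B*/838) = 0.0394·23.9, giving B* = 838·(1 - 0.778) = 186.
From dH/dt = 0: 0.0036·186 - 0.542 = 0.0223C*, so C* = 0.127/0.0223 = 5.68.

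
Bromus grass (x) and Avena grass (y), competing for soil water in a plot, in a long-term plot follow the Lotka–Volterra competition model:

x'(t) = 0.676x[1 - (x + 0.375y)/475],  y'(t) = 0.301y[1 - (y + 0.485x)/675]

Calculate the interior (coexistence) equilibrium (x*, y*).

x* ≈ 271, y* ≈ 543

Setting both brackets to zero gives the nullclines x + 0.375y = 475 and 0.485x + y = 675.
Substituting y = 675 - 0.485x into the first: x(1 - 0.375·0.485) = 475 - 0.375·675.
So x* = 222/0.818 = 271, and then y* = 675 - 0.485·271 = 543.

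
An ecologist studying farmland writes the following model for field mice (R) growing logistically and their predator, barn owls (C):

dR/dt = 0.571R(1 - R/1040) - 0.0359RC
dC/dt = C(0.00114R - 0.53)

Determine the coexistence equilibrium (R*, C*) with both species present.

R* ≈ 465, C* ≈ 8.8

From dC/dt = 0 with C > 0: 0.00114R* = 0.53, so R* = 465.
Substitute into dR/dt = 0: 0.571(1 - 465/1040) = 0.0359C*.
The bracket is 0.553, giving C* = 0.316/0.0359 = 8.8.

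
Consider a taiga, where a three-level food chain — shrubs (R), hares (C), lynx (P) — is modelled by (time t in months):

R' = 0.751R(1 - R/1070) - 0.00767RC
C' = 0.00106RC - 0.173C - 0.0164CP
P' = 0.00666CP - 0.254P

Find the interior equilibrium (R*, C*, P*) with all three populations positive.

From dP/dt = 0: 0.00666C* = 0.254, so C* = 38.1.
From dR/dt = 0: 0.751(1 - R*/1070) = 0.00767·38.1, giving R* = 1070·(1 - 0.39) = 653.
From dC/dt = 0: 0.00106·653 - 0.173 = 0.0164P*, so P* = 0.519/0.0164 = 31.7.

R* ≈ 653, C* ≈ 38.1, P* ≈ 31.7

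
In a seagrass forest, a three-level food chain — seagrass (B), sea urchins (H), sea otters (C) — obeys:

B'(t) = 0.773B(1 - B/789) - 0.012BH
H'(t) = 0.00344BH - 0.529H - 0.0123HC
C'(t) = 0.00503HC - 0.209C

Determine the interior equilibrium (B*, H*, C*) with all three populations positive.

From dC/dt = 0: 0.00503H* = 0.209, so H* = 41.6.
From dB/dt = 0: 0.773(1 - B*/789) = 0.012·41.6, giving B* = 789·(1 - 0.645) = 280.
From dH/dt = 0: 0.00344·280 - 0.529 = 0.0123C*, so C* = 0.434/0.0123 = 35.3.

B* ≈ 280, H* ≈ 41.6, C* ≈ 35.3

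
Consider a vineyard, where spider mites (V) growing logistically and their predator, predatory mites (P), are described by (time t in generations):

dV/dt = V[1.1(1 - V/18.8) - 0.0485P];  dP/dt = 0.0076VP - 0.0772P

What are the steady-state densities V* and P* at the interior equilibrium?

V* ≈ 10.2, P* ≈ 10.4

From dP/dt = 0 with P > 0: 0.0076V* = 0.0772, so V* = 10.2.
Substitute into dV/dt = 0: 1.1(1 - 10.2/18.8) = 0.0485P*.
The bracket is 0.46, giving P* = 0.506/0.0485 = 10.4.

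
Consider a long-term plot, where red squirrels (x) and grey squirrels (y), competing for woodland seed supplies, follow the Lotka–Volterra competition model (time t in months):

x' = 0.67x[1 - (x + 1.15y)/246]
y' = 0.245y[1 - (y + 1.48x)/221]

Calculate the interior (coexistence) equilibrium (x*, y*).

Setting both brackets to zero gives the nullclines x + 1.15y = 246 and 1.48x + y = 221.
Substituting y = 221 - 1.48x into the first: x(1 - 1.15·1.48) = 246 - 1.15·221.
So x* = -8.15/-0.702 = 11.6, and then y* = 221 - 1.48·11.6 = 204.

x* ≈ 11.6, y* ≈ 204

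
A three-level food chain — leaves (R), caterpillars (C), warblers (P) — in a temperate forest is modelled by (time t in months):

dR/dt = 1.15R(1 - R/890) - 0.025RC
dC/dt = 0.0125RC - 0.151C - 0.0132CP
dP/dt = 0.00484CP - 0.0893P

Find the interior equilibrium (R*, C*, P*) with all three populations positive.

R* ≈ 533, C* ≈ 18.5, P* ≈ 493

From dP/dt = 0: 0.00484C* = 0.0893, so C* = 18.5.
From dR/dt = 0: 1.15(1 - R*/890) = 0.025·18.5, giving R* = 890·(1 - 0.401) = 533.
From dC/dt = 0: 0.0125·533 - 0.151 = 0.0132P*, so P* = 6.51/0.0132 = 493.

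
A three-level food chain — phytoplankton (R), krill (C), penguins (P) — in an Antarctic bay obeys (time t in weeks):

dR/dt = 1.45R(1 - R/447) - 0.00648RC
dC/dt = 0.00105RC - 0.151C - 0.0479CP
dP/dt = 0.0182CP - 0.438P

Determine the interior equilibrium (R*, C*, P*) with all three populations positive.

From dP/dt = 0: 0.0182C* = 0.438, so C* = 24.1.
From dR/dt = 0: 1.45(1 - R*/447) = 0.00648·24.1, giving R* = 447·(1 - 0.108) = 399.
From dC/dt = 0: 0.00105·399 - 0.151 = 0.0479P*, so P* = 0.268/0.0479 = 5.59.

R* ≈ 399, C* ≈ 24.1, P* ≈ 5.59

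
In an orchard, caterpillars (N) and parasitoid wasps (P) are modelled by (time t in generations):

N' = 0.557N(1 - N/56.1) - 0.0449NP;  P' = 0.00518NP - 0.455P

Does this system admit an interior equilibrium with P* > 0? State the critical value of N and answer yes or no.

Threshold N = 87.8; K < 87.8, so no, the predator goes extinct.

The predator equation gives dP/dt > 0 only when N > 0.455/0.00518 = 87.8.
Without the predator, N → K = 56.1. Since 56.1 < 87.8, the predator cannot invade.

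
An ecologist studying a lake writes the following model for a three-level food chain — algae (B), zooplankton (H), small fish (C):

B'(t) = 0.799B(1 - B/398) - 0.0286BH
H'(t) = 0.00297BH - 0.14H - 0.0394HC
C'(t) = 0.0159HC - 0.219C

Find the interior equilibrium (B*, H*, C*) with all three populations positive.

From dC/dt = 0: 0.0159H* = 0.219, so H* = 13.8.
From dB/dt = 0: 0.799(1 - B*/398) = 0.0286·13.8, giving B* = 398·(1 - 0.493) = 202.
From dH/dt = 0: 0.00297·202 - 0.14 = 0.0394C*, so C* = 0.459/0.0394 = 11.7.

B* ≈ 202, H* ≈ 13.8, C* ≈ 11.7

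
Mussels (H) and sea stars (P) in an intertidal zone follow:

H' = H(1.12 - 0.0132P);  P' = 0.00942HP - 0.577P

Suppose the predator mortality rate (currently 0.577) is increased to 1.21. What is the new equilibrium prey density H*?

At the interior fixed point, setting dP/dt = 0 with P > 0 fixes H* = (predator death rate)/(HP coefficient) — independent of the other coefficients.
With the change, H* = 1.21/0.00942 = 128; it rises from 61.3.

H* ≈ 128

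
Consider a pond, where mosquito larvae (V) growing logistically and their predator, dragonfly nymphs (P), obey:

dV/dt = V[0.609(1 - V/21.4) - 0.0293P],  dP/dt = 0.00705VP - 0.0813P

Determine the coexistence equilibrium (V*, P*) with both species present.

From dP/dt = 0 with P > 0: 0.00705V* = 0.0813, so V* = 11.5.
Substitute into dV/dt = 0: 0.609(1 - 11.5/21.4) = 0.0293P*.
The bracket is 0.461, giving P* = 0.281/0.0293 = 9.58.

V* ≈ 11.5, P* ≈ 9.58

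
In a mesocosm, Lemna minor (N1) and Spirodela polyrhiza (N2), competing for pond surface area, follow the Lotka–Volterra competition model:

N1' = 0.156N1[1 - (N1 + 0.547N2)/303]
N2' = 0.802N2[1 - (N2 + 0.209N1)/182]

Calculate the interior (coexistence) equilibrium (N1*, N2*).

Setting both brackets to zero gives the nullclines N1 + 0.547N2 = 303 and 0.209N1 + N2 = 182.
Substituting N2 = 182 - 0.209N1 into the first: N1(1 - 0.547·0.209) = 303 - 0.547·182.
So N1* = 203/0.886 = 230, and then N2* = 182 - 0.209·230 = 134.

N1* ≈ 230, N2* ≈ 134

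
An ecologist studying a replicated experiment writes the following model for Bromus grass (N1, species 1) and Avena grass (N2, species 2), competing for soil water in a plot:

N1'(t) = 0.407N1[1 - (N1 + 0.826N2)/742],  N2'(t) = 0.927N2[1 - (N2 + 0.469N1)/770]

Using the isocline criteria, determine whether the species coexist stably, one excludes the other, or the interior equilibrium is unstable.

stable coexistence

Compare the nullcline intercepts: K1/α12 = 742/0.826 = 898 > K2 = 770; K2/α21 = 770/0.469 = 1640 > K1 = 742.
Since both inequalities hold, each species can invade when rare, so the interior equilibrium is stable.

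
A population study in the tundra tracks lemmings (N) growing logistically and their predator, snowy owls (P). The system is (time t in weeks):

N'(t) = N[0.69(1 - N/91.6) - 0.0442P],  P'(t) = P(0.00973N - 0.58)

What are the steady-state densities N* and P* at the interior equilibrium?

From dP/dt = 0 with P > 0: 0.00973N* = 0.58, so N* = 59.6.
Substitute into dN/dt = 0: 0.69(1 - 59.6/91.6) = 0.0442P*.
The bracket is 0.349, giving P* = 0.241/0.0442 = 5.45.

N* ≈ 59.6, P* ≈ 5.45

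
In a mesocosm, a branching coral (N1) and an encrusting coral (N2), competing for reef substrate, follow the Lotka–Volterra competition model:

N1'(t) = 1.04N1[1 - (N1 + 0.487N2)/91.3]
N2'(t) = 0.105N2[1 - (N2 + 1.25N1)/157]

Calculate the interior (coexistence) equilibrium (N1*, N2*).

N1* ≈ 37.9, N2* ≈ 110

Setting both brackets to zero gives the nullclines N1 + 0.487N2 = 91.3 and 1.25N1 + N2 = 157.
Substituting N2 = 157 - 1.25N1 into the first: N1(1 - 0.487·1.25) = 91.3 - 0.487·157.
So N1* = 14.8/0.391 = 37.9, and then N2* = 157 - 1.25·37.9 = 110.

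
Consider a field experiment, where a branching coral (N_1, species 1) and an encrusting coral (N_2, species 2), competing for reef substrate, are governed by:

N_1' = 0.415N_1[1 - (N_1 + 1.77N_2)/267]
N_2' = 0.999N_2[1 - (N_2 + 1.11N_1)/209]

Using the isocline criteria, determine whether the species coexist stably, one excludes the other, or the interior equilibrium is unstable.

Compare the nullcline intercepts: K1/α12 = 267/1.77 = 151 < K2 = 209; K2/α21 = 209/1.11 = 188 < K1 = 267.
Since both are reversed, neither can invade when rare; the interior point is a saddle.

unstable coexistence (outcome depends on initial conditions)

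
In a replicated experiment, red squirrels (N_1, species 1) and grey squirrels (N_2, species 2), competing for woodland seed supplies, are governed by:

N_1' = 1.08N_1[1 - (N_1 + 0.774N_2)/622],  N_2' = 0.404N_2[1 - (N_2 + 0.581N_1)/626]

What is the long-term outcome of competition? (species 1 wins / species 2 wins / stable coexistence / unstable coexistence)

stable coexistence

Compare the nullcline intercepts: K1/α12 = 622/0.774 = 804 > K2 = 626; K2/α21 = 626/0.581 = 1080 > K1 = 622.
Since both inequalities hold, each species can invade when rare, so the interior equilibrium is stable.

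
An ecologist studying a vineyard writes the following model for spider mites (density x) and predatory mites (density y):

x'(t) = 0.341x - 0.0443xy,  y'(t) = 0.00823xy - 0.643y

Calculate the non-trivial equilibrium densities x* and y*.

x* ≈ 78.1, y* ≈ 7.7

Set dy/dt = 0 with y > 0: 0.00823x - 0.643 = 0, so x* = 0.643/0.00823 = 78.1.
Set dx/dt = 0 with x > 0: 0.341 - 0.0443y = 0, so y* = 0.341/0.0443 = 7.7.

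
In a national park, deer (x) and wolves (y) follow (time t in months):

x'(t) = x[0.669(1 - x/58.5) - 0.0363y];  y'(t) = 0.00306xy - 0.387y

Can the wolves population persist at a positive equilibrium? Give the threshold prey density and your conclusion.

The predator equation gives dy/dt > 0 only when x > 0.387/0.00306 = 126.
Without the predator, x → K = 58.5. Since 58.5 < 126, the predator cannot invade.

Threshold x = 126; K < 126, so no, the predator goes extinct.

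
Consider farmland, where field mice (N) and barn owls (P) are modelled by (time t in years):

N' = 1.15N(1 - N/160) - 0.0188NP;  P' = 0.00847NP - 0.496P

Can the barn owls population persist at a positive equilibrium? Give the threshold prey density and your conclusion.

Threshold N = 58.6; K > 58.6, so yes, the predator persists.

The predator equation gives dP/dt > 0 only when N > 0.496/0.00847 = 58.6.
Without the predator, N → K = 160. Since 160 > 58.6, the predator can invade and persist.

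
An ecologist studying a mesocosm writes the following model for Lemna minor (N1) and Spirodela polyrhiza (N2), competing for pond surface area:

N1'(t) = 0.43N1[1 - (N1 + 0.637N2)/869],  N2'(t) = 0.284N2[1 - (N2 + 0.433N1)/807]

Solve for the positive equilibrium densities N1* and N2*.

Setting both brackets to zero gives the nullclines N1 + 0.637N2 = 869 and 0.433N1 + N2 = 807.
Substituting N2 = 807 - 0.433N1 into the first: N1(1 - 0.637·0.433) = 869 - 0.637·807.
So N1* = 355/0.724 = 490, and then N2* = 807 - 0.433·490 = 595.

N1* ≈ 490, N2* ≈ 595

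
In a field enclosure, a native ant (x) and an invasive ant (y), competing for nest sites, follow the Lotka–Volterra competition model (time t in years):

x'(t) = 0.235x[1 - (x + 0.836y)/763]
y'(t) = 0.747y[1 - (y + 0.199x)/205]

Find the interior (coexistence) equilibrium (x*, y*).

x* ≈ 710, y* ≈ 63.8

Setting both brackets to zero gives the nullclines x + 0.836y = 763 and 0.199x + y = 205.
Substituting y = 205 - 0.199x into the first: x(1 - 0.836·0.199) = 763 - 0.836·205.
So x* = 592/0.834 = 710, and then y* = 205 - 0.199·710 = 63.8.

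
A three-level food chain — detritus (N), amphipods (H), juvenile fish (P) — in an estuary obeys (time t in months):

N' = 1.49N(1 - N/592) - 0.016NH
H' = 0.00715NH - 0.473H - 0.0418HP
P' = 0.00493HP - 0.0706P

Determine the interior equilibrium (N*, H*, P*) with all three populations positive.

From dP/dt = 0: 0.00493H* = 0.0706, so H* = 14.3.
From dN/dt = 0: 1.49(1 - N*/592) = 0.016·14.3, giving N* = 592·(1 - 0.154) = 501.
From dH/dt = 0: 0.00715·501 - 0.473 = 0.0418P*, so P* = 3.11/0.0418 = 74.4.

N* ≈ 501, H* ≈ 14.3, P* ≈ 74.4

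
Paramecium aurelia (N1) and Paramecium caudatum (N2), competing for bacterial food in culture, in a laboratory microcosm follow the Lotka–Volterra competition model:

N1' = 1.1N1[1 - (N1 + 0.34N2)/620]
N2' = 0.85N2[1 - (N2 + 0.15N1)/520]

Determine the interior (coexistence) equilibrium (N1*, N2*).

N1* ≈ 467, N2* ≈ 450

Setting both brackets to zero gives the nullclines N1 + 0.34N2 = 620 and 0.15N1 + N2 = 520.
Substituting N2 = 520 - 0.15N1 into the first: N1(1 - 0.34·0.15) = 620 - 0.34·520.
So N1* = 443/0.949 = 467, and then N2* = 520 - 0.15·467 = 450.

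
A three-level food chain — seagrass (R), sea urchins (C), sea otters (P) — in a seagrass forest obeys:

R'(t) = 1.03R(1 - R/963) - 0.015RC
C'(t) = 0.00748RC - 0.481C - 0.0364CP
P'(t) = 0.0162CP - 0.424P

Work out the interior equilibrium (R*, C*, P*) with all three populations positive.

R* ≈ 596, C* ≈ 26.2, P* ≈ 109

From dP/dt = 0: 0.0162C* = 0.424, so C* = 26.2.
From dR/dt = 0: 1.03(1 - R*/963) = 0.015·26.2, giving R* = 963·(1 - 0.381) = 596.
From dC/dt = 0: 0.00748·596 - 0.481 = 0.0364P*, so P* = 3.98/0.0364 = 109.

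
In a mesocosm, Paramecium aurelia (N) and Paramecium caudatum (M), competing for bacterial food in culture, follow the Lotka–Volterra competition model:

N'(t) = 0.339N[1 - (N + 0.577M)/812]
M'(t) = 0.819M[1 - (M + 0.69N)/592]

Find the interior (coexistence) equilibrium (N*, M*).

Setting both brackets to zero gives the nullclines N + 0.577M = 812 and 0.69N + M = 592.
Substituting M = 592 - 0.69N into the first: N(1 - 0.577·0.69) = 812 - 0.577·592.
So N* = 470/0.602 = 782, and then M* = 592 - 0.69·782 = 52.7.

N* ≈ 782, M* ≈ 52.7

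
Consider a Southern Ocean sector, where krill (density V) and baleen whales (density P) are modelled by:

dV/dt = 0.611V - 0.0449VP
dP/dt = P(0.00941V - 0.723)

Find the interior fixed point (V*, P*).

Set dP/dt = 0 with P > 0: 0.00941V - 0.723 = 0, so V* = 0.723/0.00941 = 76.8.
Set dV/dt = 0 with V > 0: 0.611 - 0.0449P = 0, so P* = 0.611/0.0449 = 13.6.

V* ≈ 76.8, P* ≈ 13.6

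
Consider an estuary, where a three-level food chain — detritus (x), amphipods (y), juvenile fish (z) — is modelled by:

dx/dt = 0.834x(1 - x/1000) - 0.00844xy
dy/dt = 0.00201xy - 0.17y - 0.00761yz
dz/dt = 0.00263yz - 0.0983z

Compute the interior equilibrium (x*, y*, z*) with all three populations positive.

From dz/dt = 0: 0.00263y* = 0.0983, so y* = 37.4.
From dx/dt = 0: 0.834(1 - x*/1000) = 0.00844·37.4, giving x* = 1000·(1 - 0.378) = 622.
From dy/dt = 0: 0.00201·622 - 0.17 = 0.00761z*, so z* = 1.08/0.00761 = 142.

x* ≈ 622, y* ≈ 37.4, z* ≈ 142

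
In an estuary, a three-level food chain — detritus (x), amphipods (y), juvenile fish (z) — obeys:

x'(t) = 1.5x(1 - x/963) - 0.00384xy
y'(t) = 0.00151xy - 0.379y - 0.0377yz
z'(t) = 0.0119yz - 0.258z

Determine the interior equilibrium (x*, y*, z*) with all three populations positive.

x* ≈ 910, y* ≈ 21.7, z* ≈ 26.4

From dz/dt = 0: 0.0119y* = 0.258, so y* = 21.7.
From dx/dt = 0: 1.5(1 - x*/963) = 0.00384·21.7, giving x* = 963·(1 - 0.0555) = 910.
From dy/dt = 0: 0.00151·910 - 0.379 = 0.0377z*, so z* = 0.994/0.0377 = 26.4.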